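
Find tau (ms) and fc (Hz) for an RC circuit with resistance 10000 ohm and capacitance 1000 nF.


Time constant: tau = R * C.
tau = 10000 * 1.00e-06 = 0.01 s
tau = 10.0 ms
Cutoff frequency: fc = 1 / (2*pi*R*C).
fc = 1 / (2*pi*0.01) = 15.92 Hz

tau = 10.0 ms, fc = 15.92 Hz


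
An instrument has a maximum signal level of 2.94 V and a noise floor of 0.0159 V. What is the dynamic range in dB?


Dynamic range = 20 * log10(Vmax / Vnoise).
DR = 20 * log10(2.94 / 0.0159)
DR = 20 * log10(184.91)
DR = 45.34 dB

45.34 dB


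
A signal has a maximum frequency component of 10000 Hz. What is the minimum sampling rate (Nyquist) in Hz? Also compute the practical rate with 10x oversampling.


By Nyquist theorem, fs_min = 2 * fmax.
fs_min = 2 * 10000 = 20000 Hz
Practical rate = 10 * fs_min = 10 * 20000 = 200000 Hz

fs_min = 20000 Hz, fs_practical = 200000 Hz


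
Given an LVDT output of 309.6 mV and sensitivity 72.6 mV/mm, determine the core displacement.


Displacement = Vout / sensitivity.
d = 309.6 / 72.6
d = 4.264 mm

4.264 mm


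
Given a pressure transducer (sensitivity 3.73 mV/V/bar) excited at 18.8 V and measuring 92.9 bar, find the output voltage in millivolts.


Output = sensitivity * Vex * P.
Vout = 3.73 * 18.8 * 92.9
Vout = 70.124 * 92.9
Vout = 6514.52 mV

6514.52 mV


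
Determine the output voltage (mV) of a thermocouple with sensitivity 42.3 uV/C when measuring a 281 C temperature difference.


The thermocouple output V = sensitivity * dT.
V = 42.3 uV/C * 281 C
V = 11886.3 uV
V = 11.886 mV

11.886 mV


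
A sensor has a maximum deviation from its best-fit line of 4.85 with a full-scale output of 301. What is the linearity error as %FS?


Linearity error = (max deviation / full scale) * 100%.
Linearity = (4.85 / 301) * 100
Linearity = 1.611 %FS

1.611 %FS


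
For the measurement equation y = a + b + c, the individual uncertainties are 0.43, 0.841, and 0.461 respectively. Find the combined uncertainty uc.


For a sum of independent quantities, uc = sqrt(u1^2 + u2^2 + u3^2).
uc = sqrt(0.43^2 + 0.841^2 + 0.461^2)
uc = sqrt(0.1849 + 0.707281 + 0.212521)
uc = 1.051

1.051


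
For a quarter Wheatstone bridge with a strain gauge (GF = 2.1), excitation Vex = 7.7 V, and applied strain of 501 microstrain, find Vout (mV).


Quarter bridge output: Vout = (GF * epsilon * Vex) / 4.
Vout = (2.1 * 501e-6 * 7.7) / 4
Vout = 0.00810117 / 4 V
Vout = 0.00202529 V = 2.0253 mV

2.0253 mV


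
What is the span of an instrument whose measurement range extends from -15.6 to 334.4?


Span = upper range - lower range.
Span = 334.4 - (-15.6)
Span = 350.0

350.0


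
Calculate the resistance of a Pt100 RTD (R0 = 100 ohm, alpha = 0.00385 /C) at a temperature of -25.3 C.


The RTD equation: Rt = R0 * (1 + alpha * T).
Rt = 100 * (1 + 0.00385 * -25.3)
Rt = 100 * (1 + -0.097405)
Rt = 100 * 0.902595
Rt = 90.26 ohm

90.26 ohm


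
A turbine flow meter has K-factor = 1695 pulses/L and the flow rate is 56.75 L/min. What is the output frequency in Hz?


Frequency = K * Q / 60 (converting L/min to L/s).
f = 1695 * 56.75 / 60
f = 96191.25 / 60
f = 1603.19 Hz

1603.19 Hz


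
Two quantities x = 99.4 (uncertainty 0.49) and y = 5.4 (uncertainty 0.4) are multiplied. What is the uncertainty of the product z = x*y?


For a product z = x*y, the relative uncertainty is:
uz/z = sqrt((ux/x)^2 + (uy/y)^2)
Relative uncertainties: ux/x = 0.49/99.4 = 0.00493
uy/y = 0.4/5.4 = 0.074074
z = 99.4 * 5.4 = 536.8
uz = 536.8 * sqrt(0.00493^2 + 0.074074^2) = 39.848

39.848


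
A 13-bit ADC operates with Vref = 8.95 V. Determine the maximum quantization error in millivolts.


The maximum quantization error is +/- LSB/2.
LSB = Vref / 2^n = 8.95 / 8192 = 0.00109253 V
Max error = LSB / 2 = 0.00109253 / 2 = 0.00054626 V
Max error = 0.5463 mV

0.5463 mV


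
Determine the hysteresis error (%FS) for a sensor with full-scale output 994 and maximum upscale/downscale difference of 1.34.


Hysteresis = (max difference / full scale) * 100%.
H = (1.34 / 994) * 100
H = 0.135 %FS

0.135 %FS


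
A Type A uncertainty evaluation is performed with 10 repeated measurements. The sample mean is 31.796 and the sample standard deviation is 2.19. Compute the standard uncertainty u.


The standard uncertainty for Type A evaluation is u = s / sqrt(n).
u = 2.19 / sqrt(10)
u = 2.19 / 3.1623
u = 0.6925

0.6925


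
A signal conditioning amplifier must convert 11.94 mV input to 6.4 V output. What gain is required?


Gain = Vout / Vin (converting to same units).
G = 6.4 V / 11.94 mV
G = 6400.0 mV / 11.94 mV
G = 536.01

536.01


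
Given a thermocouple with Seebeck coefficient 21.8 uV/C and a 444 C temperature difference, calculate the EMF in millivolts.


The thermocouple output V = sensitivity * dT.
V = 21.8 uV/C * 444 C
V = 9679.2 uV
V = 9.679 mV

9.679 mV


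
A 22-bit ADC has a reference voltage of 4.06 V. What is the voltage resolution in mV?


The resolution (LSB) of an ADC is Vref / 2^n.
LSB = 4.06 / 2^22
LSB = 4.06 / 4194304
LSB = 9.7e-07 V = 0.00096798 mV

0.00096798 mV


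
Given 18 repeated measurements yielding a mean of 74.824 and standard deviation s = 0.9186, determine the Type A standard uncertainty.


The standard uncertainty for Type A evaluation is u = s / sqrt(n).
u = 0.9186 / sqrt(18)
u = 0.9186 / 4.2426
u = 0.2165

0.2165


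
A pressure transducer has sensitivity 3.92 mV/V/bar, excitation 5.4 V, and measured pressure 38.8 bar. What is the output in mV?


Output = sensitivity * Vex * P.
Vout = 3.92 * 5.4 * 38.8
Vout = 21.168 * 38.8
Vout = 821.32 mV

821.32 mV


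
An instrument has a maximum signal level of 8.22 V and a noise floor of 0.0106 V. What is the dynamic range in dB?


Dynamic range = 20 * log10(Vmax / Vnoise).
DR = 20 * log10(8.22 / 0.0106)
DR = 20 * log10(775.47)
DR = 57.79 dB

57.79 dB


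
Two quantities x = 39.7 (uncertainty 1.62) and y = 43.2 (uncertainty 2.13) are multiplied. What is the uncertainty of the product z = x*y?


For a product z = x*y, the relative uncertainty is:
uz/z = sqrt((ux/x)^2 + (uy/y)^2)
Relative uncertainties: ux/x = 1.62/39.7 = 0.040806
uy/y = 2.13/43.2 = 0.049306
z = 39.7 * 43.2 = 1715.0
uz = 1715.0 * sqrt(0.040806^2 + 0.049306^2) = 109.765

109.765


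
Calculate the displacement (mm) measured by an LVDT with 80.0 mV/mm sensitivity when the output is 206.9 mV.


Displacement = Vout / sensitivity.
d = 206.9 / 80.0
d = 2.586 mm

2.586 mm


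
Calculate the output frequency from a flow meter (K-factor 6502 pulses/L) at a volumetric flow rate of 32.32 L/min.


Frequency = K * Q / 60 (converting L/min to L/s).
f = 6502 * 32.32 / 60
f = 210144.64 / 60
f = 3502.41 Hz

3502.41 Hz


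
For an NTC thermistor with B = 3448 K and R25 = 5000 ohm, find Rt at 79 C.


NTC thermistor equation: Rt = R25 * exp(B * (1/T - 1/T25)).
T in Kelvin: 352.15 K, T25 = 298.15 K
1/T - 1/T25 = 1/352.15 - 1/298.15 = -0.00051432
B * (1/T - 1/T25) = 3448 * -0.00051432 = -1.7734
Rt = 5000 * exp(-1.7734) = 848.8 ohm

848.8 ohm


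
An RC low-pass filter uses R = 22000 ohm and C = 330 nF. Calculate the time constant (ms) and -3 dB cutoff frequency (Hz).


Time constant: tau = R * C.
tau = 22000 * 3.30e-07 = 0.00726 s
tau = 7.26 ms
Cutoff frequency: fc = 1 / (2*pi*R*C).
fc = 1 / (2*pi*0.00726) = 21.92 Hz

tau = 7.26 ms, fc = 21.92 Hz


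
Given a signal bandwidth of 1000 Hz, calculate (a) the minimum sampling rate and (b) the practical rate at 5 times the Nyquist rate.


By Nyquist theorem, fs_min = 2 * fmax.
fs_min = 2 * 1000 = 2000 Hz
Practical rate = 5 * fs_min = 5 * 2000 = 10000 Hz

fs_min = 2000 Hz, fs_practical = 10000 Hz


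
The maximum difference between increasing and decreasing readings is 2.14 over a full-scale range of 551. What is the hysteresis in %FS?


Hysteresis = (max difference / full scale) * 100%.
H = (2.14 / 551) * 100
H = 0.388 %FS

0.388 %FS


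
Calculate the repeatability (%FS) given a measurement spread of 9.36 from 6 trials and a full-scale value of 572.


Repeatability = (spread / full scale) * 100%.
R = (9.36 / 572) * 100
R = 1.636 %FS

1.636 %FS


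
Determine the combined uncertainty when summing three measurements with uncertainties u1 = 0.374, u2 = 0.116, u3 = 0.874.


For a sum of independent quantities, uc = sqrt(u1^2 + u2^2 + u3^2).
uc = sqrt(0.374^2 + 0.116^2 + 0.874^2)
uc = sqrt(0.139876 + 0.013456 + 0.763876)
uc = 0.9577

0.9577


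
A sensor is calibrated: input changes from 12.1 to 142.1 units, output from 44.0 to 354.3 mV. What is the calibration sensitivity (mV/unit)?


Sensitivity = (y2 - y1) / (x2 - x1).
S = (354.3 - 44.0) / (142.1 - 12.1)
S = 310.3 / 130.0
S = 2.3869 mV/unit

2.3869 mV/unit


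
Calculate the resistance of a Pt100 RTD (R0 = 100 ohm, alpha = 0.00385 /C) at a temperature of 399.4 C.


The RTD equation: Rt = R0 * (1 + alpha * T).
Rt = 100 * (1 + 0.00385 * 399.4)
Rt = 100 * (1 + 1.53769)
Rt = 100 * 2.53769
Rt = 253.769 ohm

253.769 ohm


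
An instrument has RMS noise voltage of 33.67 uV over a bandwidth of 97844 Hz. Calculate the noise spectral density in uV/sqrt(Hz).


Noise spectral density = Vrms / sqrt(BW).
NSD = 33.67 / sqrt(97844)
NSD = 33.67 / 312.8003
NSD = 0.1076 uV/sqrt(Hz)

0.1076 uV/sqrt(Hz)


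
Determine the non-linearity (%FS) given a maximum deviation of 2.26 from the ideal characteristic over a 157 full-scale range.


Linearity error = (max deviation / full scale) * 100%.
Linearity = (2.26 / 157) * 100
Linearity = 1.439 %FS

1.439 %FS


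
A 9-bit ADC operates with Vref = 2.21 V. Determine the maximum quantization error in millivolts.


The maximum quantization error is +/- LSB/2.
LSB = Vref / 2^n = 2.21 / 512 = 0.00431641 V
Max error = LSB / 2 = 0.00431641 / 2 = 0.0021582 V
Max error = 2.1582 mV

2.1582 mV


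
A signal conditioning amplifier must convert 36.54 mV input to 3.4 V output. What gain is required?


Gain = Vout / Vin (converting to same units).
G = 3.4 V / 36.54 mV
G = 3400.0 mV / 36.54 mV
G = 93.05

93.05


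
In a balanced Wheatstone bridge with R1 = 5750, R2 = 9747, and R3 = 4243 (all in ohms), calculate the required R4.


At balance: R1*R4 = R2*R3, so R4 = R2*R3/R1.
R4 = 9747 * 4243 / 5750
R4 = 41356521 / 5750
R4 = 7192.44 ohm

7192.44 ohm


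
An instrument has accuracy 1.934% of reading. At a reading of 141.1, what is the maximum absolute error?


Absolute error = (accuracy% / 100) * reading.
Error = (1.934 / 100) * 141.1
Error = 0.01934 * 141.1
Error = 2.7289

2.7289


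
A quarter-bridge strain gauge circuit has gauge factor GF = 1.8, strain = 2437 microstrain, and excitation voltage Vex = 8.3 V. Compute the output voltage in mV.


Quarter bridge output: Vout = (GF * epsilon * Vex) / 4.
Vout = (1.8 * 2437e-6 * 8.3) / 4
Vout = 0.03640878 / 4 V
Vout = 0.0091022 V = 9.1022 mV

9.1022 mV


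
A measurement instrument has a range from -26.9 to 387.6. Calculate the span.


Span = upper range - lower range.
Span = 387.6 - (-26.9)
Span = 414.5

414.5


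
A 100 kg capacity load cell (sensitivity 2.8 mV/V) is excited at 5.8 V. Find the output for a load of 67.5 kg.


Vout = rated_output * Vex * (load / capacity).
Vout = 2.8 * 5.8 * (67.5 / 100)
Vout = 2.8 * 5.8 * 0.675
Vout = 10.962 mV

10.962 mV


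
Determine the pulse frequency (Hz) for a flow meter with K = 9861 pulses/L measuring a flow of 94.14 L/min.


Frequency = K * Q / 60 (converting L/min to L/s).
f = 9861 * 94.14 / 60
f = 928314.54 / 60
f = 15471.91 Hz

15471.91 Hz


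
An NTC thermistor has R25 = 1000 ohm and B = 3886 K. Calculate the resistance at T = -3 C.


NTC thermistor equation: Rt = R25 * exp(B * (1/T - 1/T25)).
T in Kelvin: 270.15 K, T25 = 298.15 K
1/T - 1/T25 = 1/270.15 - 1/298.15 = 0.00034763
B * (1/T - 1/T25) = 3886 * 0.00034763 = 1.3509
Rt = 1000 * exp(1.3509) = 3860.9 ohm

3860.9 ohm


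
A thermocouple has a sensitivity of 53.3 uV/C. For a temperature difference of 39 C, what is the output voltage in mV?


The thermocouple output V = sensitivity * dT.
V = 53.3 uV/C * 39 C
V = 2078.7 uV
V = 2.079 mV

2.079 mV


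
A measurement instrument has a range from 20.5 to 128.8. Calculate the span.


Span = upper range - lower range.
Span = 128.8 - (20.5)
Span = 108.3

108.3


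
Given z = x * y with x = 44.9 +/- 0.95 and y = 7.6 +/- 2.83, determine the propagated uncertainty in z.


For a product z = x*y, the relative uncertainty is:
uz/z = sqrt((ux/x)^2 + (uy/y)^2)
Relative uncertainties: ux/x = 0.95/44.9 = 0.021158
uy/y = 2.83/7.6 = 0.372368
z = 44.9 * 7.6 = 341.2
uz = 341.2 * sqrt(0.021158^2 + 0.372368^2) = 127.272

127.272


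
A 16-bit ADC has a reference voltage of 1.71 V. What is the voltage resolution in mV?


The resolution (LSB) of an ADC is Vref / 2^n.
LSB = 1.71 / 2^16
LSB = 1.71 / 65536
LSB = 2.609e-05 V = 0.02609253 mV

0.02609253 mV


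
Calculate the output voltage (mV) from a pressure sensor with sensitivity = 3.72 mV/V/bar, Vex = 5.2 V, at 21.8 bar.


Output = sensitivity * Vex * P.
Vout = 3.72 * 5.2 * 21.8
Vout = 19.344 * 21.8
Vout = 421.7 mV

421.7 mV


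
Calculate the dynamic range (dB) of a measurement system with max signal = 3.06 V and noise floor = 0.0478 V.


Dynamic range = 20 * log10(Vmax / Vnoise).
DR = 20 * log10(3.06 / 0.0478)
DR = 20 * log10(64.02)
DR = 36.13 dB

36.13 dB


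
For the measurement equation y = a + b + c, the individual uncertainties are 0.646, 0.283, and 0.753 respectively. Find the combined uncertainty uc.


For a sum of independent quantities, uc = sqrt(u1^2 + u2^2 + u3^2).
uc = sqrt(0.646^2 + 0.283^2 + 0.753^2)
uc = sqrt(0.417316 + 0.080089 + 0.567009)
uc = 1.0317

1.0317


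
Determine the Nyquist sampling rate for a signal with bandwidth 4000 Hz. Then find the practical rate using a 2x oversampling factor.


By Nyquist theorem, fs_min = 2 * fmax.
fs_min = 2 * 4000 = 8000 Hz
Practical rate = 2 * fs_min = 2 * 8000 = 16000 Hz

fs_min = 8000 Hz, fs_practical = 16000 Hz


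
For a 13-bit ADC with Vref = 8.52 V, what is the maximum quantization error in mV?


The maximum quantization error is +/- LSB/2.
LSB = Vref / 2^n = 8.52 / 8192 = 0.00104004 V
Max error = LSB / 2 = 0.00104004 / 2 = 0.00052002 V
Max error = 0.52 mV

0.52 mV


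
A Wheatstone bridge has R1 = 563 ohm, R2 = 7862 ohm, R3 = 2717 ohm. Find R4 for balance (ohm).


At balance: R1*R4 = R2*R3, so R4 = R2*R3/R1.
R4 = 7862 * 2717 / 563
R4 = 21361054 / 563
R4 = 37941.48 ohm

37941.48 ohm


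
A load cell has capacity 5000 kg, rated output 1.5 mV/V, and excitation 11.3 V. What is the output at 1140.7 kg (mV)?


Vout = rated_output * Vex * (load / capacity).
Vout = 1.5 * 11.3 * (1140.7 / 5000)
Vout = 1.5 * 11.3 * 0.22814
Vout = 3.867 mV

3.867 mV


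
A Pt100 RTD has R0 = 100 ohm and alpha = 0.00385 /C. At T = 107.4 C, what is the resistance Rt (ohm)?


The RTD equation: Rt = R0 * (1 + alpha * T).
Rt = 100 * (1 + 0.00385 * 107.4)
Rt = 100 * (1 + 0.41349)
Rt = 100 * 1.41349
Rt = 141.349 ohm

141.349 ohm


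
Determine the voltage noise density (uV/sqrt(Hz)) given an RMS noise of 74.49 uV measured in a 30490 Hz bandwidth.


Noise spectral density = Vrms / sqrt(BW).
NSD = 74.49 / sqrt(30490)
NSD = 74.49 / 174.6139
NSD = 0.4266 uV/sqrt(Hz)

0.4266 uV/sqrt(Hz)


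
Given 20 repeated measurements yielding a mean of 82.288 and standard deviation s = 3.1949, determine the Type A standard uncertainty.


The standard uncertainty for Type A evaluation is u = s / sqrt(n).
u = 3.1949 / sqrt(20)
u = 3.1949 / 4.4721
u = 0.7144

0.7144


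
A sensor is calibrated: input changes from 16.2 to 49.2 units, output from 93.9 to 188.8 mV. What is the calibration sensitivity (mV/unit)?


Sensitivity = (y2 - y1) / (x2 - x1).
S = (188.8 - 93.9) / (49.2 - 16.2)
S = 94.9 / 33.0
S = 2.8758 mV/unit

2.8758 mV/unit


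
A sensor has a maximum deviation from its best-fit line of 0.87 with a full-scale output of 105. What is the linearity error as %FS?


Linearity error = (max deviation / full scale) * 100%.
Linearity = (0.87 / 105) * 100
Linearity = 0.829 %FS

0.829 %FS


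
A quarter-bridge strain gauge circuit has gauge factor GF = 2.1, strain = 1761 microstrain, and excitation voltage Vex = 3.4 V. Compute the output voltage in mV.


Quarter bridge output: Vout = (GF * epsilon * Vex) / 4.
Vout = (2.1 * 1761e-6 * 3.4) / 4
Vout = 0.01257354 / 4 V
Vout = 0.00314339 V = 3.1434 mV

3.1434 mV


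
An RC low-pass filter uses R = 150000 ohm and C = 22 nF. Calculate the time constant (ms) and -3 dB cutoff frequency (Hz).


Time constant: tau = R * C.
tau = 150000 * 2.20e-08 = 0.0033 s
tau = 3.3 ms
Cutoff frequency: fc = 1 / (2*pi*R*C).
fc = 1 / (2*pi*0.0033) = 48.23 Hz

tau = 3.3 ms, fc = 48.23 Hz


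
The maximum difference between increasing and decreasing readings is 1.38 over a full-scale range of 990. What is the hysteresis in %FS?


Hysteresis = (max difference / full scale) * 100%.
H = (1.38 / 990) * 100
H = 0.139 %FS

0.139 %FS


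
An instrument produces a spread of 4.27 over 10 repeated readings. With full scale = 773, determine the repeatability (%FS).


Repeatability = (spread / full scale) * 100%.
R = (4.27 / 773) * 100
R = 0.552 %FS

0.552 %FS


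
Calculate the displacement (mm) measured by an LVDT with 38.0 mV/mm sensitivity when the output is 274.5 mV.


Displacement = Vout / sensitivity.
d = 274.5 / 38.0
d = 7.224 mm

7.224 mm


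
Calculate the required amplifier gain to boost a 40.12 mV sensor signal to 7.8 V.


Gain = Vout / Vin (converting to same units).
G = 7.8 V / 40.12 mV
G = 7800.0 mV / 40.12 mV
G = 194.42

194.42


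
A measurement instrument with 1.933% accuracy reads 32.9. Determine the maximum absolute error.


Absolute error = (accuracy% / 100) * reading.
Error = (1.933 / 100) * 32.9
Error = 0.01933 * 32.9
Error = 0.636

0.636


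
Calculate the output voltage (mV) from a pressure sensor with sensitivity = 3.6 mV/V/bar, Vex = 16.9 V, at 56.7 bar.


Output = sensitivity * Vex * P.
Vout = 3.6 * 16.9 * 56.7
Vout = 60.84 * 56.7
Vout = 3449.63 mV

3449.63 mV


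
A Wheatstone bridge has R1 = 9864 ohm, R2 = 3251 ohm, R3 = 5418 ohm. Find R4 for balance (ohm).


At balance: R1*R4 = R2*R3, so R4 = R2*R3/R1.
R4 = 3251 * 5418 / 9864
R4 = 17613918 / 9864
R4 = 1785.68 ohm

1785.68 ohm


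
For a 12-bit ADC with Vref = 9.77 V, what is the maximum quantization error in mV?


The maximum quantization error is +/- LSB/2.
LSB = Vref / 2^n = 9.77 / 4096 = 0.00238525 V
Max error = LSB / 2 = 0.00238525 / 2 = 0.00119263 V
Max error = 1.1926 mV

1.1926 mV


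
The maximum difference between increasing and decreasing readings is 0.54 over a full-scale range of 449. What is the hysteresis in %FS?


Hysteresis = (max difference / full scale) * 100%.
H = (0.54 / 449) * 100
H = 0.12 %FS

0.12 %FS


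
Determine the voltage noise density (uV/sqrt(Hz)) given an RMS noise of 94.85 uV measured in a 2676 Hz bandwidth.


Noise spectral density = Vrms / sqrt(BW).
NSD = 94.85 / sqrt(2676)
NSD = 94.85 / 51.7301
NSD = 1.8336 uV/sqrt(Hz)

1.8336 uV/sqrt(Hz)


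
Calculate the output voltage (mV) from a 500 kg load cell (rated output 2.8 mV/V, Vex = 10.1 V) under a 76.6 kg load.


Vout = rated_output * Vex * (load / capacity).
Vout = 2.8 * 10.1 * (76.6 / 500)
Vout = 2.8 * 10.1 * 0.1532
Vout = 4.332 mV

4.332 mV


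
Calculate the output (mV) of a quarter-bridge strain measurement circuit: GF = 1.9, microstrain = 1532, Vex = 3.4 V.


Quarter bridge output: Vout = (GF * epsilon * Vex) / 4.
Vout = (1.9 * 1532e-6 * 3.4) / 4
Vout = 0.00989672 / 4 V
Vout = 0.00247418 V = 2.4742 mV

2.4742 mV


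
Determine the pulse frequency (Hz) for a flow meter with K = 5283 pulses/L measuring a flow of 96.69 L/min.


Frequency = K * Q / 60 (converting L/min to L/s).
f = 5283 * 96.69 / 60
f = 510813.27 / 60
f = 8513.55 Hz

8513.55 Hz


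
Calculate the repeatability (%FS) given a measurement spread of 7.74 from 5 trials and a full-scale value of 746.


Repeatability = (spread / full scale) * 100%.
R = (7.74 / 746) * 100
R = 1.038 %FS

1.038 %FS


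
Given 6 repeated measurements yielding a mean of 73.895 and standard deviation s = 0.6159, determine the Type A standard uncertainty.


The standard uncertainty for Type A evaluation is u = s / sqrt(n).
u = 0.6159 / sqrt(6)
u = 0.6159 / 2.4495
u = 0.2514

0.2514


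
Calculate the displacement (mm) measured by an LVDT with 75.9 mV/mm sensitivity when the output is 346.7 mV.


Displacement = Vout / sensitivity.
d = 346.7 / 75.9
d = 4.568 mm

4.568 mm


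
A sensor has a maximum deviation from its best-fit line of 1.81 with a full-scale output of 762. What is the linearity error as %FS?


Linearity error = (max deviation / full scale) * 100%.
Linearity = (1.81 / 762) * 100
Linearity = 0.238 %FS

0.238 %FS


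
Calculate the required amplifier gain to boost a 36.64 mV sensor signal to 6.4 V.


Gain = Vout / Vin (converting to same units).
G = 6.4 V / 36.64 mV
G = 6400.0 mV / 36.64 mV
G = 174.67

174.67


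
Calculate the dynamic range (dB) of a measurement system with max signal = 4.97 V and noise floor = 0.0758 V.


Dynamic range = 20 * log10(Vmax / Vnoise).
DR = 20 * log10(4.97 / 0.0758)
DR = 20 * log10(65.57)
DR = 36.33 dB

36.33 dB


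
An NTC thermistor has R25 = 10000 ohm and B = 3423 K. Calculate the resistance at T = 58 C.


NTC thermistor equation: Rt = R25 * exp(B * (1/T - 1/T25)).
T in Kelvin: 331.15 K, T25 = 298.15 K
1/T - 1/T25 = 1/331.15 - 1/298.15 = -0.00033424
B * (1/T - 1/T25) = 3423 * -0.00033424 = -1.1441
Rt = 10000 * exp(-1.1441) = 3185.1 ohm

3185.1 ohm


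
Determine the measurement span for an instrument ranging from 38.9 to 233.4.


Span = upper range - lower range.
Span = 233.4 - (38.9)
Span = 194.5

194.5


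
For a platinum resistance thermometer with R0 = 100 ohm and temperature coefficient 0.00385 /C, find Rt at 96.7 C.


The RTD equation: Rt = R0 * (1 + alpha * T).
Rt = 100 * (1 + 0.00385 * 96.7)
Rt = 100 * (1 + 0.372295)
Rt = 100 * 1.372295
Rt = 137.23 ohm

137.23 ohm


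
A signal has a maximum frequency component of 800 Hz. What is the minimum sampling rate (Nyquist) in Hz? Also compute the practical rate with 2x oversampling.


By Nyquist theorem, fs_min = 2 * fmax.
fs_min = 2 * 800 = 1600 Hz
Practical rate = 2 * fs_min = 2 * 1600 = 3200 Hz

fs_min = 1600 Hz, fs_practical = 3200 Hz


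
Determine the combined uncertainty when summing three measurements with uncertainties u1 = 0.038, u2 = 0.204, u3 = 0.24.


For a sum of independent quantities, uc = sqrt(u1^2 + u2^2 + u3^2).
uc = sqrt(0.038^2 + 0.204^2 + 0.24^2)
uc = sqrt(0.001444 + 0.041616 + 0.0576)
uc = 0.3173

0.3173


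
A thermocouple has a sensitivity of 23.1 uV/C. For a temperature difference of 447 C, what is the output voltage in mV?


The thermocouple output V = sensitivity * dT.
V = 23.1 uV/C * 447 C
V = 10325.7 uV
V = 10.326 mV

10.326 mV


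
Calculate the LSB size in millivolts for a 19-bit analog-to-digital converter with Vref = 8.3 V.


The resolution (LSB) of an ADC is Vref / 2^n.
LSB = 8.3 / 2^19
LSB = 8.3 / 524288
LSB = 1.583e-05 V = 0.01583099 mV

0.01583099 mV


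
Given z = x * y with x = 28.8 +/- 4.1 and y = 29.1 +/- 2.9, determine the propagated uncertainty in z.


For a product z = x*y, the relative uncertainty is:
uz/z = sqrt((ux/x)^2 + (uy/y)^2)
Relative uncertainties: ux/x = 4.1/28.8 = 0.142361
uy/y = 2.9/29.1 = 0.099656
z = 28.8 * 29.1 = 838.1
uz = 838.1 * sqrt(0.142361^2 + 0.099656^2) = 145.638

145.638


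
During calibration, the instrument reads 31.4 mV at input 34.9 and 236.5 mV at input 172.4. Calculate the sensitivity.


Sensitivity = (y2 - y1) / (x2 - x1).
S = (236.5 - 31.4) / (172.4 - 34.9)
S = 205.1 / 137.5
S = 1.4916 mV/unit

1.4916 mV/unit


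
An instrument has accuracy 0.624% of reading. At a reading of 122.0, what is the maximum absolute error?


Absolute error = (accuracy% / 100) * reading.
Error = (0.624 / 100) * 122.0
Error = 0.00624 * 122.0
Error = 0.7613

0.7613


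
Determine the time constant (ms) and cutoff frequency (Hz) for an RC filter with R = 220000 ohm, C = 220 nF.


Time constant: tau = R * C.
tau = 220000 * 2.20e-07 = 0.0484 s
tau = 48.4 ms
Cutoff frequency: fc = 1 / (2*pi*R*C).
fc = 1 / (2*pi*0.0484) = 3.29 Hz

tau = 48.4 ms, fc = 3.29 Hz


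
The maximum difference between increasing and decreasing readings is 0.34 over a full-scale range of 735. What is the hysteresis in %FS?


Hysteresis = (max difference / full scale) * 100%.
H = (0.34 / 735) * 100
H = 0.046 %FS

0.046 %FS


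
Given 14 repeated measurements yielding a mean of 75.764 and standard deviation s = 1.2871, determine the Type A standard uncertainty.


The standard uncertainty for Type A evaluation is u = s / sqrt(n).
u = 1.2871 / sqrt(14)
u = 1.2871 / 3.7417
u = 0.344

0.344


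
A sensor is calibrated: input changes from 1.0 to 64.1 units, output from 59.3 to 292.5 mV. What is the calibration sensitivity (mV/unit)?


Sensitivity = (y2 - y1) / (x2 - x1).
S = (292.5 - 59.3) / (64.1 - 1.0)
S = 233.2 / 63.1
S = 3.6957 mV/unit

3.6957 mV/unit


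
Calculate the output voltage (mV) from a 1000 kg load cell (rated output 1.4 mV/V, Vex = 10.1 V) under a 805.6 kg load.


Vout = rated_output * Vex * (load / capacity).
Vout = 1.4 * 10.1 * (805.6 / 1000)
Vout = 1.4 * 10.1 * 0.8056
Vout = 11.391 mV

11.391 mV


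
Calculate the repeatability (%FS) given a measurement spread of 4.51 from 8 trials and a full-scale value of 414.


Repeatability = (spread / full scale) * 100%.
R = (4.51 / 414) * 100
R = 1.089 %FS

1.089 %FS


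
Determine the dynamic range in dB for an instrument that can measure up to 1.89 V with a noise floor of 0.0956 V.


Dynamic range = 20 * log10(Vmax / Vnoise).
DR = 20 * log10(1.89 / 0.0956)
DR = 20 * log10(19.77)
DR = 25.92 dB

25.92 dB


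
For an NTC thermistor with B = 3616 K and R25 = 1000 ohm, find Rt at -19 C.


NTC thermistor equation: Rt = R25 * exp(B * (1/T - 1/T25)).
T in Kelvin: 254.15 K, T25 = 298.15 K
1/T - 1/T25 = 1/254.15 - 1/298.15 = 0.00058067
B * (1/T - 1/T25) = 3616 * 0.00058067 = 2.0997
Rt = 1000 * exp(2.0997) = 8163.7 ohm

8163.7 ohm


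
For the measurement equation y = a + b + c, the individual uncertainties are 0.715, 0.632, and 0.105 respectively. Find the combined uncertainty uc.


For a sum of independent quantities, uc = sqrt(u1^2 + u2^2 + u3^2).
uc = sqrt(0.715^2 + 0.632^2 + 0.105^2)
uc = sqrt(0.511225 + 0.399424 + 0.011025)
uc = 0.96

0.96


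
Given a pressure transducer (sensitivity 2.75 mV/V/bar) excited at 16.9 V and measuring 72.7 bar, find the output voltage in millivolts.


Output = sensitivity * Vex * P.
Vout = 2.75 * 16.9 * 72.7
Vout = 46.475 * 72.7
Vout = 3378.73 mV

3378.73 mV


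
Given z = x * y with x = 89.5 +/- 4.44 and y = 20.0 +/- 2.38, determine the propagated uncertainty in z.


For a product z = x*y, the relative uncertainty is:
uz/z = sqrt((ux/x)^2 + (uy/y)^2)
Relative uncertainties: ux/x = 4.44/89.5 = 0.049609
uy/y = 2.38/20.0 = 0.119
z = 89.5 * 20.0 = 1790.0
uz = 1790.0 * sqrt(0.049609^2 + 0.119^2) = 230.778

230.778


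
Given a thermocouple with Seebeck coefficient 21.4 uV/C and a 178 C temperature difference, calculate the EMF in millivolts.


The thermocouple output V = sensitivity * dT.
V = 21.4 uV/C * 178 C
V = 3809.2 uV
V = 3.809 mV

3.809 mV


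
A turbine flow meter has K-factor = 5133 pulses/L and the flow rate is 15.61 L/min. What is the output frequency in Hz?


Frequency = K * Q / 60 (converting L/min to L/s).
f = 5133 * 15.61 / 60
f = 80126.13 / 60
f = 1335.44 Hz

1335.44 Hz


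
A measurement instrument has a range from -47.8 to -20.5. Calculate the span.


Span = upper range - lower range.
Span = -20.5 - (-47.8)
Span = 27.3

27.3


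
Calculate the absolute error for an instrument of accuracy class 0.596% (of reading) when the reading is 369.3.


Absolute error = (accuracy% / 100) * reading.
Error = (0.596 / 100) * 369.3
Error = 0.00596 * 369.3
Error = 2.201

2.201


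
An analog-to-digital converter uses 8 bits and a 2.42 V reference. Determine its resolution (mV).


The resolution (LSB) of an ADC is Vref / 2^n.
LSB = 2.42 / 2^8
LSB = 2.42 / 256
LSB = 0.00945312 V = 9.453125 mV

9.453125 mV


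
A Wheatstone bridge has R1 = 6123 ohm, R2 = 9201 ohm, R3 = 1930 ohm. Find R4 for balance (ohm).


At balance: R1*R4 = R2*R3, so R4 = R2*R3/R1.
R4 = 9201 * 1930 / 6123
R4 = 17757930 / 6123
R4 = 2900.2 ohm

2900.2 ohm


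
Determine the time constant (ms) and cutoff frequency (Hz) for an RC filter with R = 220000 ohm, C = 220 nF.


Time constant: tau = R * C.
tau = 220000 * 2.20e-07 = 0.0484 s
tau = 48.4 ms
Cutoff frequency: fc = 1 / (2*pi*R*C).
fc = 1 / (2*pi*0.0484) = 3.29 Hz

tau = 48.4 ms, fc = 3.29 Hz


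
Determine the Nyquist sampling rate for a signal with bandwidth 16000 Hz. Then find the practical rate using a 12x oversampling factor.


By Nyquist theorem, fs_min = 2 * fmax.
fs_min = 2 * 16000 = 32000 Hz
Practical rate = 12 * fs_min = 12 * 32000 = 384000 Hz

fs_min = 32000 Hz, fs_practical = 384000 Hz


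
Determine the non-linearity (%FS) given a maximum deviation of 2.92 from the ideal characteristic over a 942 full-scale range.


Linearity error = (max deviation / full scale) * 100%.
Linearity = (2.92 / 942) * 100
Linearity = 0.31 %FS

0.31 %FS


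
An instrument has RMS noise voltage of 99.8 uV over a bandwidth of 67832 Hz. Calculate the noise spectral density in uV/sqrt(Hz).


Noise spectral density = Vrms / sqrt(BW).
NSD = 99.8 / sqrt(67832)
NSD = 99.8 / 260.4458
NSD = 0.3832 uV/sqrt(Hz)

0.3832 uV/sqrt(Hz)


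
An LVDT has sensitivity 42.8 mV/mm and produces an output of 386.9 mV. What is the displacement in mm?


Displacement = Vout / sensitivity.
d = 386.9 / 42.8
d = 9.04 mm

9.04 mm


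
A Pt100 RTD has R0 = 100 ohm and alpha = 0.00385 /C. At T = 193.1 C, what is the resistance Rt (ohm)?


The RTD equation: Rt = R0 * (1 + alpha * T).
Rt = 100 * (1 + 0.00385 * 193.1)
Rt = 100 * (1 + 0.743435)
Rt = 100 * 1.743435
Rt = 174.343 ohm

174.343 ohm


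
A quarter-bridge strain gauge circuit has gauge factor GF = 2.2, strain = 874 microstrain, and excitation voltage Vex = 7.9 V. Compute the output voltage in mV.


Quarter bridge output: Vout = (GF * epsilon * Vex) / 4.
Vout = (2.2 * 874e-6 * 7.9) / 4
Vout = 0.01519012 / 4 V
Vout = 0.00379753 V = 3.7975 mV

3.7975 mV


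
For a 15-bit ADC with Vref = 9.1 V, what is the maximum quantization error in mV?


The maximum quantization error is +/- LSB/2.
LSB = Vref / 2^n = 9.1 / 32768 = 0.00027771 V
Max error = LSB / 2 = 0.00027771 / 2 = 0.00013885 V
Max error = 0.1389 mV

0.1389 mV


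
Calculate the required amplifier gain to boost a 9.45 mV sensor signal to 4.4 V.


Gain = Vout / Vin (converting to same units).
G = 4.4 V / 9.45 mV
G = 4400.0 mV / 9.45 mV
G = 465.61

465.61


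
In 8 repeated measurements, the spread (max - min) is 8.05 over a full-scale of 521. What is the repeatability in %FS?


Repeatability = (spread / full scale) * 100%.
R = (8.05 / 521) * 100
R = 1.545 %FS

1.545 %FS


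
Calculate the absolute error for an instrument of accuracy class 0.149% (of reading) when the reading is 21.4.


Absolute error = (accuracy% / 100) * reading.
Error = (0.149 / 100) * 21.4
Error = 0.00149 * 21.4
Error = 0.0319

0.0319


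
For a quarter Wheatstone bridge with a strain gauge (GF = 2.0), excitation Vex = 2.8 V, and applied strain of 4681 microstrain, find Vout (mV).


Quarter bridge output: Vout = (GF * epsilon * Vex) / 4.
Vout = (2.0 * 4681e-6 * 2.8) / 4
Vout = 0.0262136 / 4 V
Vout = 0.0065534 V = 6.5534 mV

6.5534 mV


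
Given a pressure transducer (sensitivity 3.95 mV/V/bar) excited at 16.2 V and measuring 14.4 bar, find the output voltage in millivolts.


Output = sensitivity * Vex * P.
Vout = 3.95 * 16.2 * 14.4
Vout = 63.99 * 14.4
Vout = 921.46 mV

921.46 mV


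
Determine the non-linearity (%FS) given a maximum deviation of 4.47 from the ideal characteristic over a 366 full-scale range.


Linearity error = (max deviation / full scale) * 100%.
Linearity = (4.47 / 366) * 100
Linearity = 1.221 %FS

1.221 %FS


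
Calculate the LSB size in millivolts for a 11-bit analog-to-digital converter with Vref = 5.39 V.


The resolution (LSB) of an ADC is Vref / 2^n.
LSB = 5.39 / 2^11
LSB = 5.39 / 2048
LSB = 0.00263184 V = 2.63183594 mV

2.63183594 mV


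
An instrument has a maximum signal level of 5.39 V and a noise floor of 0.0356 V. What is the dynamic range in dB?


Dynamic range = 20 * log10(Vmax / Vnoise).
DR = 20 * log10(5.39 / 0.0356)
DR = 20 * log10(151.4)
DR = 43.6 dB

43.6 dB


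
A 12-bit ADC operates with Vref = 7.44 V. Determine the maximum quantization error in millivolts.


The maximum quantization error is +/- LSB/2.
LSB = Vref / 2^n = 7.44 / 4096 = 0.00181641 V
Max error = LSB / 2 = 0.00181641 / 2 = 0.0009082 V
Max error = 0.9082 mV

0.9082 mV


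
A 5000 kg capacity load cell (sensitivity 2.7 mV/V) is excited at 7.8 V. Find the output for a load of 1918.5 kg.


Vout = rated_output * Vex * (load / capacity).
Vout = 2.7 * 7.8 * (1918.5 / 5000)
Vout = 2.7 * 7.8 * 0.3837
Vout = 8.081 mV

8.081 mV


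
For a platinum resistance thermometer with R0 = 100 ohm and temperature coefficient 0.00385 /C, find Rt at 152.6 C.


The RTD equation: Rt = R0 * (1 + alpha * T).
Rt = 100 * (1 + 0.00385 * 152.6)
Rt = 100 * (1 + 0.58751)
Rt = 100 * 1.58751
Rt = 158.751 ohm

158.751 ohm


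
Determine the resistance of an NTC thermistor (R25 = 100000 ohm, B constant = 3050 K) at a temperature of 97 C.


NTC thermistor equation: Rt = R25 * exp(B * (1/T - 1/T25)).
T in Kelvin: 370.15 K, T25 = 298.15 K
1/T - 1/T25 = 1/370.15 - 1/298.15 = -0.00065241
B * (1/T - 1/T25) = 3050 * -0.00065241 = -1.9898
Rt = 100000 * exp(-1.9898) = 13671.6 ohm

13671.6 ohm


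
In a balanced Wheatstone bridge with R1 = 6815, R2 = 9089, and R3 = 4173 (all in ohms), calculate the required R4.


At balance: R1*R4 = R2*R3, so R4 = R2*R3/R1.
R4 = 9089 * 4173 / 6815
R4 = 37928397 / 6815
R4 = 5565.43 ohm

5565.43 ohm


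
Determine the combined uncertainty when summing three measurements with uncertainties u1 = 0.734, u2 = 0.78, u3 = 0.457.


For a sum of independent quantities, uc = sqrt(u1^2 + u2^2 + u3^2).
uc = sqrt(0.734^2 + 0.78^2 + 0.457^2)
uc = sqrt(0.538756 + 0.6084 + 0.208849)
uc = 1.1645

1.1645


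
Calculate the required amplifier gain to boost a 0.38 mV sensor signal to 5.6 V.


Gain = Vout / Vin (converting to same units).
G = 5.6 V / 0.38 mV
G = 5600.0 mV / 0.38 mV
G = 14736.84

14736.84


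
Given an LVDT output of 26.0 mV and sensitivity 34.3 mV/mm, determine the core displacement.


Displacement = Vout / sensitivity.
d = 26.0 / 34.3
d = 0.758 mm

0.758 mm


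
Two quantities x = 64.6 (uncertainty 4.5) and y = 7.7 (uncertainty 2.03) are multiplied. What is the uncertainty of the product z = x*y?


For a product z = x*y, the relative uncertainty is:
uz/z = sqrt((ux/x)^2 + (uy/y)^2)
Relative uncertainties: ux/x = 4.5/64.6 = 0.069659
uy/y = 2.03/7.7 = 0.263636
z = 64.6 * 7.7 = 497.4
uz = 497.4 * sqrt(0.069659^2 + 0.263636^2) = 135.638

135.638


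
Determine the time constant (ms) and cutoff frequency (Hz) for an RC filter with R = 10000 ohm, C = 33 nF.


Time constant: tau = R * C.
tau = 10000 * 3.30e-08 = 0.00033 s
tau = 0.33 ms
Cutoff frequency: fc = 1 / (2*pi*R*C).
fc = 1 / (2*pi*0.00033) = 482.29 Hz

tau = 0.33 ms, fc = 482.29 Hz


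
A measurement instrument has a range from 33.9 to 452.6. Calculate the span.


Span = upper range - lower range.
Span = 452.6 - (33.9)
Span = 418.7

418.7


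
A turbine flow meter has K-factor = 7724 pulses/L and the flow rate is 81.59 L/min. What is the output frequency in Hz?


Frequency = K * Q / 60 (converting L/min to L/s).
f = 7724 * 81.59 / 60
f = 630201.16 / 60
f = 10503.35 Hz

10503.35 Hz


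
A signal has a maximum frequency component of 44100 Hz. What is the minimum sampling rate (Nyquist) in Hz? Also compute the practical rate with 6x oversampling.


By Nyquist theorem, fs_min = 2 * fmax.
fs_min = 2 * 44100 = 88200 Hz
Practical rate = 6 * fs_min = 6 * 88200 = 529200 Hz

fs_min = 88200 Hz, fs_practical = 529200 Hz


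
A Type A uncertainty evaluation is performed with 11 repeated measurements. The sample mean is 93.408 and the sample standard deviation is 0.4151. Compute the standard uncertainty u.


The standard uncertainty for Type A evaluation is u = s / sqrt(n).
u = 0.4151 / sqrt(11)
u = 0.4151 / 3.3166
u = 0.1252

0.1252


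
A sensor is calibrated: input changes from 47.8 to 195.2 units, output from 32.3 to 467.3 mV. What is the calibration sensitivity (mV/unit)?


Sensitivity = (y2 - y1) / (x2 - x1).
S = (467.3 - 32.3) / (195.2 - 47.8)
S = 435.0 / 147.4
S = 2.9512 mV/unit

2.9512 mV/unit


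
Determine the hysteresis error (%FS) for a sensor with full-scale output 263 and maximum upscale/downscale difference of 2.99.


Hysteresis = (max difference / full scale) * 100%.
H = (2.99 / 263) * 100
H = 1.137 %FS

1.137 %FS


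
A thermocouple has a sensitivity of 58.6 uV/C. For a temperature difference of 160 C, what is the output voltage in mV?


The thermocouple output V = sensitivity * dT.
V = 58.6 uV/C * 160 C
V = 9376.0 uV
V = 9.376 mV

9.376 mV


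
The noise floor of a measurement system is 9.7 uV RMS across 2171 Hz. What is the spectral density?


Noise spectral density = Vrms / sqrt(BW).
NSD = 9.7 / sqrt(2171)
NSD = 9.7 / 46.594
NSD = 0.2082 uV/sqrt(Hz)

0.2082 uV/sqrt(Hz)


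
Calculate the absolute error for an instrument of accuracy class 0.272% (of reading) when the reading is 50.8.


Absolute error = (accuracy% / 100) * reading.
Error = (0.272 / 100) * 50.8
Error = 0.00272 * 50.8
Error = 0.1382

0.1382


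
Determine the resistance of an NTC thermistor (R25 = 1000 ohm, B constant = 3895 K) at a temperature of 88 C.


NTC thermistor equation: Rt = R25 * exp(B * (1/T - 1/T25)).
T in Kelvin: 361.15 K, T25 = 298.15 K
1/T - 1/T25 = 1/361.15 - 1/298.15 = -0.00058508
B * (1/T - 1/T25) = 3895 * -0.00058508 = -2.2789
Rt = 1000 * exp(-2.2789) = 102.4 ohm

102.4 ohm


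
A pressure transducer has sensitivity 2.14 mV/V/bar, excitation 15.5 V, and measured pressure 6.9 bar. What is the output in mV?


Output = sensitivity * Vex * P.
Vout = 2.14 * 15.5 * 6.9
Vout = 33.17 * 6.9
Vout = 228.87 mV

228.87 mV


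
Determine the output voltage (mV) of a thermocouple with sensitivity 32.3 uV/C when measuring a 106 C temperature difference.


The thermocouple output V = sensitivity * dT.
V = 32.3 uV/C * 106 C
V = 3423.8 uV
V = 3.424 mV

3.424 mV


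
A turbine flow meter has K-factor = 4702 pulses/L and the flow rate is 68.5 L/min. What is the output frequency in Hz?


Frequency = K * Q / 60 (converting L/min to L/s).
f = 4702 * 68.5 / 60
f = 322087.0 / 60
f = 5368.12 Hz

5368.12 Hz


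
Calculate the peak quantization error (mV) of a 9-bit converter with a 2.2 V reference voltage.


The maximum quantization error is +/- LSB/2.
LSB = Vref / 2^n = 2.2 / 512 = 0.00429688 V
Max error = LSB / 2 = 0.00429688 / 2 = 0.00214844 V
Max error = 2.1484 mV

2.1484 mV


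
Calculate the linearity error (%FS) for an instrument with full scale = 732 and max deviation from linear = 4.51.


Linearity error = (max deviation / full scale) * 100%.
Linearity = (4.51 / 732) * 100
Linearity = 0.616 %FS

0.616 %FS


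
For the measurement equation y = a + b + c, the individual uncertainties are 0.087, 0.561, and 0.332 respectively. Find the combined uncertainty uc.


For a sum of independent quantities, uc = sqrt(u1^2 + u2^2 + u3^2).
uc = sqrt(0.087^2 + 0.561^2 + 0.332^2)
uc = sqrt(0.007569 + 0.314721 + 0.110224)
uc = 0.6577

0.6577


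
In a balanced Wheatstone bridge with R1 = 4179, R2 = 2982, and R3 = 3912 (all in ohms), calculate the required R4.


At balance: R1*R4 = R2*R3, so R4 = R2*R3/R1.
R4 = 2982 * 3912 / 4179
R4 = 11665584 / 4179
R4 = 2791.48 ohm

2791.48 ohm
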